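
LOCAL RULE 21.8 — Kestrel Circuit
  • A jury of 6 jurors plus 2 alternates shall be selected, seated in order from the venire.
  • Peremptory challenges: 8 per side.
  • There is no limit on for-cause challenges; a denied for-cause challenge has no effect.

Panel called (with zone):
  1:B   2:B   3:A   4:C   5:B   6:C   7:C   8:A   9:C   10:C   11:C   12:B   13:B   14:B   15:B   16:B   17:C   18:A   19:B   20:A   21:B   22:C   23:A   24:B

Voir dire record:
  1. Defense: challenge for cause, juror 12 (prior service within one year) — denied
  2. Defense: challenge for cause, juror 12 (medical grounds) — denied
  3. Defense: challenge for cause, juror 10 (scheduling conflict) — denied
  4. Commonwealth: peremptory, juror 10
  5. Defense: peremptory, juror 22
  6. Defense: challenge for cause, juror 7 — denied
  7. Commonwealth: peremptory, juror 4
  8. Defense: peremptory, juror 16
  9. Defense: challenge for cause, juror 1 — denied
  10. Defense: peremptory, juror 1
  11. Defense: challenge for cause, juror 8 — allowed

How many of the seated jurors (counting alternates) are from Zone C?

4

Removed: #1, #4, #8, #10, #16, #22.
Seated (8 incl. alternates): #2, #3, #5, #6, #7, #9, #11, #12.
Of those, in Zone C: #6, #7, #9, #11 → 4.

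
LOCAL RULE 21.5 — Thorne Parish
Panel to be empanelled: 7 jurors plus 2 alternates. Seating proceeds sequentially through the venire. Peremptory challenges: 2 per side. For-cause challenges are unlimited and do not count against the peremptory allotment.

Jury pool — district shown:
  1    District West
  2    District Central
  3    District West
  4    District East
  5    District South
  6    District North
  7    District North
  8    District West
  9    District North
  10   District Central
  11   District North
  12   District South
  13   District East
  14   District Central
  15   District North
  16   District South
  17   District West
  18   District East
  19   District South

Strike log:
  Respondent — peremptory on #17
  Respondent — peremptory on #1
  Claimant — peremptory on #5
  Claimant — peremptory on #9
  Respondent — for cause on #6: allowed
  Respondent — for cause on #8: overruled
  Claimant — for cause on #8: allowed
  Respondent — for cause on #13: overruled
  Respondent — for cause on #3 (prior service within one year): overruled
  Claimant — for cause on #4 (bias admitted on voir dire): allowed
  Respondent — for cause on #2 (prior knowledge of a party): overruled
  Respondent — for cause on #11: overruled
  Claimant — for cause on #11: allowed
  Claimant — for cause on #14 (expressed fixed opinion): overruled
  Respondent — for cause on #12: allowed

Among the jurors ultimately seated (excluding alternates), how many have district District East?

1

Removed: #1, #4, #5, #6, #8, #9, #11, #12, #17.
Seated jurors 1–7: #2, #3, #7, #10, #13, #14, #15 (alternates #16, #18 not counted).
Of those, in District East: #13 → 1.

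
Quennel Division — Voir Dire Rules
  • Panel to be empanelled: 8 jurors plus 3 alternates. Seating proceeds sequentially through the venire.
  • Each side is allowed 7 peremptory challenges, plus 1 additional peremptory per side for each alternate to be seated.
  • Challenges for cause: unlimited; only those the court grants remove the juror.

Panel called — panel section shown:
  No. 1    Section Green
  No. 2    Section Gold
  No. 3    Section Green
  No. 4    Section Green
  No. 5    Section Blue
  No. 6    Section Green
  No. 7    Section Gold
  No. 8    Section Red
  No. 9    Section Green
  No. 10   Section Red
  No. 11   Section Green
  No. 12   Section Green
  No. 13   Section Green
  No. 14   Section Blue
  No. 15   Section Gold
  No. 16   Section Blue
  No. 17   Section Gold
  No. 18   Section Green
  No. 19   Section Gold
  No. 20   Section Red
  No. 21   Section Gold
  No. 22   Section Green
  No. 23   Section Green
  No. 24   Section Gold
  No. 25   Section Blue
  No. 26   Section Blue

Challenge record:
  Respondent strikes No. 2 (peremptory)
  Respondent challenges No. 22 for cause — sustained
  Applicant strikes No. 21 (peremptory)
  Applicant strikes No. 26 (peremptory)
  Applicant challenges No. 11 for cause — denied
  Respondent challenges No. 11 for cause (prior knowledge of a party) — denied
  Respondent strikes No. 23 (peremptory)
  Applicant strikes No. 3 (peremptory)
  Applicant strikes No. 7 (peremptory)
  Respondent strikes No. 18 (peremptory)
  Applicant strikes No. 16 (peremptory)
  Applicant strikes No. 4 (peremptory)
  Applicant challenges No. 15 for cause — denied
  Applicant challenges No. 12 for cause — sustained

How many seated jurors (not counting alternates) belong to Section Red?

Removed: #2, #3, #4, #7, #12, #16, #18, #21, #22, #23, #26.
Seated jurors 1–8: #1, #5, #6, #8, #9, #10, #11, #13 (alternates #14, #15, #17 not counted).
Of those, in Section Red: #8, #10 → 2.

2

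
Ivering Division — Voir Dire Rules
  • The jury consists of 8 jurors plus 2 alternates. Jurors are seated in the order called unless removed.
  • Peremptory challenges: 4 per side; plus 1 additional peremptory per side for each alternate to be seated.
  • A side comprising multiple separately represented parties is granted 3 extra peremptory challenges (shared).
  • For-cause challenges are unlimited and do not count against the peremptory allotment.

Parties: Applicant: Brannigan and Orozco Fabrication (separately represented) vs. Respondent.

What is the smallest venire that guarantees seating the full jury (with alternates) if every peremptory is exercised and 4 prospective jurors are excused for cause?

29

Seats to fill: 8 + 2 alternates = 10.
Peremptories — Applicant: 4 + 1×2 + 3 = 9; Respondent: 4 + 1×2 = 6; total 15.
For-cause removals: 4.
Minimum venire: 10 + 15 + 4 = 29.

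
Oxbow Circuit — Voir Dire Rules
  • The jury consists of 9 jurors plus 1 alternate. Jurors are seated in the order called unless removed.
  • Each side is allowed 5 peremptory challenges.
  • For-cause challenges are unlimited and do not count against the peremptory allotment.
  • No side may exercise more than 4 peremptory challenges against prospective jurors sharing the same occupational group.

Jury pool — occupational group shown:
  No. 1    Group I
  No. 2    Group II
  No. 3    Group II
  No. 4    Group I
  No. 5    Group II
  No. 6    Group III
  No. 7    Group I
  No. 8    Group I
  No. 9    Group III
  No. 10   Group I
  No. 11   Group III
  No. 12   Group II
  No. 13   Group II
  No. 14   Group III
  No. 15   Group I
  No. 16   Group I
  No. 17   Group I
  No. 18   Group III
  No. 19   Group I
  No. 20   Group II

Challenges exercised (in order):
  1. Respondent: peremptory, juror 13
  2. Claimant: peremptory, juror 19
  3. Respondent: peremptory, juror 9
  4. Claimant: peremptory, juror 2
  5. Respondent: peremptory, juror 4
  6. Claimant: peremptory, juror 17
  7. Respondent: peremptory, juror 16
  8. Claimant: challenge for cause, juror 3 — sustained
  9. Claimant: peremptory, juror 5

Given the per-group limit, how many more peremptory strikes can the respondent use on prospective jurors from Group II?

Respondent peremptories so far: #13, #9, #4, #16 — 4 of 5 used, 1 left overall.
Against Group II: #13 — 1 used; per-group cap 4 leaves 3.
Binding limit: min(1, 3) = 1.

1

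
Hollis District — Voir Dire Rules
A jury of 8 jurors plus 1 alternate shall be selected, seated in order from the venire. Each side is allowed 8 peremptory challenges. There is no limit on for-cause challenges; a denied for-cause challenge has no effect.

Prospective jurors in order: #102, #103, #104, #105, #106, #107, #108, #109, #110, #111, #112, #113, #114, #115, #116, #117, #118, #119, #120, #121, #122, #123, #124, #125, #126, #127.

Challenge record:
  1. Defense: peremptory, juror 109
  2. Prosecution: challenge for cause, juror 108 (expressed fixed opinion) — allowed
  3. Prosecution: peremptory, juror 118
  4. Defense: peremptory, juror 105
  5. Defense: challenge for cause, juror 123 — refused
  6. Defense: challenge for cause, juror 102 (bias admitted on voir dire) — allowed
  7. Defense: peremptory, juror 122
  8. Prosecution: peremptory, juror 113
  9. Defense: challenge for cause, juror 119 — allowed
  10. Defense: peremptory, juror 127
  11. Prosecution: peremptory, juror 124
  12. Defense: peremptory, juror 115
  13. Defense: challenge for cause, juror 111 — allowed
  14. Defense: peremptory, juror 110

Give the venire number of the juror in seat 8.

Removed: #102, #105, #108, #109, #110, #111, #113, #115, #118, #119, #122, #124, #127. (#123 stays — for-cause denied.)
Filling seats in venire order through position 8: #103, #104, #106, #107, #112, #114, #116, #117.
So seat 8 is #117.

117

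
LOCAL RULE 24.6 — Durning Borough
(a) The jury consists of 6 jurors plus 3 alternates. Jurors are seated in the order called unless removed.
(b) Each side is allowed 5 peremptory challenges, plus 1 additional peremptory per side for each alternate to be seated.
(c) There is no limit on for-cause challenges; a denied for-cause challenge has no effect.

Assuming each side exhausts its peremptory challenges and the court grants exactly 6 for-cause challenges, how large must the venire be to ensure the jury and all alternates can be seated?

31

Seats to fill: 6 + 3 alternates = 9.
Peremptories: 5 + 1×3 = 8 per side × 2 sides = 16.
For-cause removals: 6.
Minimum venire: 9 + 16 + 6 = 31.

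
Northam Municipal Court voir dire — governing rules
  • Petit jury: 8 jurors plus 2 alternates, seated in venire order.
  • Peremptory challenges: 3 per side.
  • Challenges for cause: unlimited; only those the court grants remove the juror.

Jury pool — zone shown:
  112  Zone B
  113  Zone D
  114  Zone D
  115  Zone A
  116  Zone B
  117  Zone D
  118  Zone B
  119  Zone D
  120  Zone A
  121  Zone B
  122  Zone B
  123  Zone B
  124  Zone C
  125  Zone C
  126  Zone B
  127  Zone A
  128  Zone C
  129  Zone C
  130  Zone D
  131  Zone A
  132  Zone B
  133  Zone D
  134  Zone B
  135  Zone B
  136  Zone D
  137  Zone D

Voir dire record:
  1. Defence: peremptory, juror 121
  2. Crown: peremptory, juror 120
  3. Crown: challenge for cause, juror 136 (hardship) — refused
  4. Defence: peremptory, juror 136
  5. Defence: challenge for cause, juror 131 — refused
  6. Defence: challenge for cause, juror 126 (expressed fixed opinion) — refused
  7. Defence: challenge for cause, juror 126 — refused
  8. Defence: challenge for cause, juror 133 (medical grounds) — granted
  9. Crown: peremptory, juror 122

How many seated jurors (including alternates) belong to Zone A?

Removed: #120, #121, #122, #133, #136.
Seated (10 incl. alternates): #112, #113, #114, #115, #116, #117, #118, #119, #123, #124.
Of those, in Zone A: #115 → 1.

1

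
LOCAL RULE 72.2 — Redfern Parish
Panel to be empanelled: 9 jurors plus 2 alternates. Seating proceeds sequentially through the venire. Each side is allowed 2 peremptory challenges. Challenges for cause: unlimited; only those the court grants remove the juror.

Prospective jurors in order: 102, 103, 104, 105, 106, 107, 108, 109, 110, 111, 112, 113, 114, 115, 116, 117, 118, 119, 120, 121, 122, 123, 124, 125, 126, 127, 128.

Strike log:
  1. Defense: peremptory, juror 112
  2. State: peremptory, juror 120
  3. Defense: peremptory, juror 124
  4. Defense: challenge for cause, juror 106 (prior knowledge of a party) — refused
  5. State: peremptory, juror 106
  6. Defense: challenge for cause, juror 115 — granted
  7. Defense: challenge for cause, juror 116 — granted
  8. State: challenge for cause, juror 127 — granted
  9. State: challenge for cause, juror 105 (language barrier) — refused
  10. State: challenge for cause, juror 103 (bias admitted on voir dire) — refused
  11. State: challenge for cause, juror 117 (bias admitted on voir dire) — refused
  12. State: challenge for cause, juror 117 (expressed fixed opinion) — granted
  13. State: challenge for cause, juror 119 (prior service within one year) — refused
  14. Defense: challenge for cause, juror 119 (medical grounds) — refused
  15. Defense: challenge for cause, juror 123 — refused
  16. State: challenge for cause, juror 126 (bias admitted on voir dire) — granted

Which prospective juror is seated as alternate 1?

113

Removed: #106, #112, #115, #116, #117, #120, #124, #126, #127. (#103, #105, #119, #123 stay — for-cause denied.)
Seating in order: seats 1–9 → #102, #103, #104, #105, #107, #108, #109, #110, #111; alternates → #113, #114.
So alternate 1 is #113.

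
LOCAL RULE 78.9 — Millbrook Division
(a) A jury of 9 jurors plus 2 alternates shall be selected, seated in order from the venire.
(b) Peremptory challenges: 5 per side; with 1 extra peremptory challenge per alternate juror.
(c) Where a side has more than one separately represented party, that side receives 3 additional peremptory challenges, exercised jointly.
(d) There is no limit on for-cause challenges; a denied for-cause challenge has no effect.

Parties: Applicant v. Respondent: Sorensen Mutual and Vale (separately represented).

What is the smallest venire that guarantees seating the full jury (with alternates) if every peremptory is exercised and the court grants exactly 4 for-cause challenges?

32

Seats to fill: 9 + 2 alternates = 11.
Peremptories — Applicant: 5 + 1×2 = 7; Respondent: 5 + 1×2 + 3 = 10; total 17.
For-cause removals: 4.
Minimum venire: 11 + 17 + 4 = 32.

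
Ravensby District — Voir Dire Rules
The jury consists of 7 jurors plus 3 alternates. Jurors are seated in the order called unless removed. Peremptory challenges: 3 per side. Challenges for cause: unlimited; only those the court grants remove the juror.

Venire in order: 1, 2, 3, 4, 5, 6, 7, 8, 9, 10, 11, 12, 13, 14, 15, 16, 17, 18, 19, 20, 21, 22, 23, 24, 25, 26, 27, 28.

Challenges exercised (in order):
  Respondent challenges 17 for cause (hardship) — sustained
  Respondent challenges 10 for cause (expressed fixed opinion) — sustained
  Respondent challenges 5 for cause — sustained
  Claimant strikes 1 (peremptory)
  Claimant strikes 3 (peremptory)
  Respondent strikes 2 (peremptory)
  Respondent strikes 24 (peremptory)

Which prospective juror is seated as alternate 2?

Removed: #1, #2, #3, #5, #10, #17, #24.
Seating in order: seats 1–7 → #4, #6, #7, #8, #9, #11, #12; alternates → #13, #14, #15.
So alternate 2 is #14.

14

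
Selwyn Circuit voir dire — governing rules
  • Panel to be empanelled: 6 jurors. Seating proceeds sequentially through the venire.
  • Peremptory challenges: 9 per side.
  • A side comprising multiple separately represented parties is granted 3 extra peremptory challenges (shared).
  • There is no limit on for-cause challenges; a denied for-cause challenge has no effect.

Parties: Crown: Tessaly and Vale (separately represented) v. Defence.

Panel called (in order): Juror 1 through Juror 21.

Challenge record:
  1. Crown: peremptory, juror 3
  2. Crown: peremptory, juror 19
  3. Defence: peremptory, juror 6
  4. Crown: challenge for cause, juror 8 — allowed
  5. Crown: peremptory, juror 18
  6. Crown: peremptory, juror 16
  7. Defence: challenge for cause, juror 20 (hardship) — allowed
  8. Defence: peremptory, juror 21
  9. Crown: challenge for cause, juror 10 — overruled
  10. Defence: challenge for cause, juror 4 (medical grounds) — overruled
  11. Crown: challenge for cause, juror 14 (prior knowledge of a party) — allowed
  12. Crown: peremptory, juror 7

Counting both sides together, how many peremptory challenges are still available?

Crown allotment: 9 base + 3 multi-party = 12. Defence allotment: 9.
Crown peremptories used: #3, #19, #18, #16, #7 — 5 (for-cause on #8, #10, #14 don't count).
Defence peremptories used: #6, #21 — 2 (for-cause on #20, #4 don't count).
Remaining: (12 − 5) + (9 − 2) = 14.

14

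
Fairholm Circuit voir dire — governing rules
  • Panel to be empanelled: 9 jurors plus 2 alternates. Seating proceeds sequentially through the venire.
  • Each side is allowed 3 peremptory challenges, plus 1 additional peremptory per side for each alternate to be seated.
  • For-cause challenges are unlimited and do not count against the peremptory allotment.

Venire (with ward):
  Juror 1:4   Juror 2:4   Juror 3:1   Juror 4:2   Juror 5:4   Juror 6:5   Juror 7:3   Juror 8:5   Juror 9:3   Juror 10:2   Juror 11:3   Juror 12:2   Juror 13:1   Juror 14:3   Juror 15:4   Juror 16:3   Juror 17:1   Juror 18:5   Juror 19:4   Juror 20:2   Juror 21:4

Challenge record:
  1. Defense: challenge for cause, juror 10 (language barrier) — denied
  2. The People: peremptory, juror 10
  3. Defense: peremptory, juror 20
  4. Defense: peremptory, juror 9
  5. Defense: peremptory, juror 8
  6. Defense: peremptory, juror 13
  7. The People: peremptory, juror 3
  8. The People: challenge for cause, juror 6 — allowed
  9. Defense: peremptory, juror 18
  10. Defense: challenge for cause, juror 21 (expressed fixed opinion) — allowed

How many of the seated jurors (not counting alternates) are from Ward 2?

Removed: #3, #6, #8, #9, #10, #13, #18, #20, #21.
Seated jurors 1–9: #1, #2, #4, #5, #7, #11, #12, #14, #15 (alternates #16, #17 not counted).
Of those, in Ward 2: #4, #12 → 2.

2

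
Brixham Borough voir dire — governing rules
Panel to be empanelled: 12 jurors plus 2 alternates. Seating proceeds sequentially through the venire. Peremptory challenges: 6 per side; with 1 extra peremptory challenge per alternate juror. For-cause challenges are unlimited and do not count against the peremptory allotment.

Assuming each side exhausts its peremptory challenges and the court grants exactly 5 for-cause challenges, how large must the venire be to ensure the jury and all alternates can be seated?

Seats to fill: 12 + 2 alternates = 14.
Peremptories: 6 + 1×2 = 8 per side × 2 sides = 16.
For-cause removals: 5.
Minimum venire: 14 + 16 + 5 = 35.

35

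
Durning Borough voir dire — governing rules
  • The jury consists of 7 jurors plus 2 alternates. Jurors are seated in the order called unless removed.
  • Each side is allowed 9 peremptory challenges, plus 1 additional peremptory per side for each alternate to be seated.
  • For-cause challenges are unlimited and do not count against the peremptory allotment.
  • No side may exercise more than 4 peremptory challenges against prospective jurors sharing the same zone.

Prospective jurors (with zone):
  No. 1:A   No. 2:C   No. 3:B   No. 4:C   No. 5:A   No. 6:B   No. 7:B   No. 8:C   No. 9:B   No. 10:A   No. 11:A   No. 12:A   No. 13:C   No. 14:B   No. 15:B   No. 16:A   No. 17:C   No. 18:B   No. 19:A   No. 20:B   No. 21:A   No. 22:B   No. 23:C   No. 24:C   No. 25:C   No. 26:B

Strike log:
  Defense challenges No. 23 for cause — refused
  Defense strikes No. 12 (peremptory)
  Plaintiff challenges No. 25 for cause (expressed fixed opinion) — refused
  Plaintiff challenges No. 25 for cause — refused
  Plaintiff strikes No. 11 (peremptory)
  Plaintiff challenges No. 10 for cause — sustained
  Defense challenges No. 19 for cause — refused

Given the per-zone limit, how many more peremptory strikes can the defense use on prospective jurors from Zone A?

3

Defense peremptories so far: #12 — 1 of 11 used, 10 left overall.
Against Zone A: #12 — 1 used; per-zone cap 4 leaves 3.
Binding limit: min(10, 3) = 3.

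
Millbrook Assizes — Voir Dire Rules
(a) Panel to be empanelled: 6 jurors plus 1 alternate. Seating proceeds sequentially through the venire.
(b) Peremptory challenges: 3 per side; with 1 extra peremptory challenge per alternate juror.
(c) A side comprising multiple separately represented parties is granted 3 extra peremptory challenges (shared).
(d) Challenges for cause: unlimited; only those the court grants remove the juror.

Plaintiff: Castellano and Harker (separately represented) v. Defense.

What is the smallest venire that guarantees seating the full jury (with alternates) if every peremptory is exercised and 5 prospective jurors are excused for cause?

Seats to fill: 6 + 1 alternates = 7.
Peremptories — Plaintiff: 3 + 1×1 + 3 = 7; Defense: 3 + 1×1 = 4; total 11.
For-cause removals: 5.
Minimum venire: 7 + 11 + 5 = 23.

23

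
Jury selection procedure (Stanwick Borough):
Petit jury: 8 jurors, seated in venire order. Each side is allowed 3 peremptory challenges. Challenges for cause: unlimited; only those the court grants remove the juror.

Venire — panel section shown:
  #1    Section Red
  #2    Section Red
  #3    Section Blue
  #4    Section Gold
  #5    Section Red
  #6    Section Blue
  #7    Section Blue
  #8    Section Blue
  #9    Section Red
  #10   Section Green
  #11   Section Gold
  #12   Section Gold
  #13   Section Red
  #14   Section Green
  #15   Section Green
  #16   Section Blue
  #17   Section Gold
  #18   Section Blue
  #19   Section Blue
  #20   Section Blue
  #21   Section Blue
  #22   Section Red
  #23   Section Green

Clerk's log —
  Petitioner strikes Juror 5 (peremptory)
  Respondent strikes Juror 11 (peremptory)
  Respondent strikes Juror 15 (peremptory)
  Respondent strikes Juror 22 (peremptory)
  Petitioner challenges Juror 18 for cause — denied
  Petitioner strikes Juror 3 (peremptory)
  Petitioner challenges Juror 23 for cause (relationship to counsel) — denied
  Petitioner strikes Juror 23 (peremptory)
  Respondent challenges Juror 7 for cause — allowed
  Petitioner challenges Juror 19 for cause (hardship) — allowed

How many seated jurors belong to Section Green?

Removed: #3, #5, #7, #11, #15, #19, #22, #23.
Seated jurors 1–8: #1, #2, #4, #6, #8, #9, #10, #12.
Of those, in Section Green: #10 → 1.

1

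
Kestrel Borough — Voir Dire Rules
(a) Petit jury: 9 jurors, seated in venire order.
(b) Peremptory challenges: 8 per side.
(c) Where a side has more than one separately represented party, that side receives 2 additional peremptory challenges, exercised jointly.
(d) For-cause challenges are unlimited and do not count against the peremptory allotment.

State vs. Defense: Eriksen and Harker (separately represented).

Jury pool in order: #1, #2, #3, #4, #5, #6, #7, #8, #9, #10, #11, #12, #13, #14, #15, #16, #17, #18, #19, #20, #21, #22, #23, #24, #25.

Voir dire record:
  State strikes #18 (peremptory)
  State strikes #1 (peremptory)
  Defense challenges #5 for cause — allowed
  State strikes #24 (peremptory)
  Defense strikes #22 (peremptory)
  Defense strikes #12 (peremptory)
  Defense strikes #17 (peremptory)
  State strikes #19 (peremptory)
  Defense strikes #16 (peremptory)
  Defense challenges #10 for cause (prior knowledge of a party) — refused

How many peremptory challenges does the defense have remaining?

6

Defense allotment: 8 base + 2 multi-party = 10.
Defense peremptories used: #22, #12, #17, #16 — 4 (for-cause on #5, #10 don't count).
Remaining: 10 − 4 = 6.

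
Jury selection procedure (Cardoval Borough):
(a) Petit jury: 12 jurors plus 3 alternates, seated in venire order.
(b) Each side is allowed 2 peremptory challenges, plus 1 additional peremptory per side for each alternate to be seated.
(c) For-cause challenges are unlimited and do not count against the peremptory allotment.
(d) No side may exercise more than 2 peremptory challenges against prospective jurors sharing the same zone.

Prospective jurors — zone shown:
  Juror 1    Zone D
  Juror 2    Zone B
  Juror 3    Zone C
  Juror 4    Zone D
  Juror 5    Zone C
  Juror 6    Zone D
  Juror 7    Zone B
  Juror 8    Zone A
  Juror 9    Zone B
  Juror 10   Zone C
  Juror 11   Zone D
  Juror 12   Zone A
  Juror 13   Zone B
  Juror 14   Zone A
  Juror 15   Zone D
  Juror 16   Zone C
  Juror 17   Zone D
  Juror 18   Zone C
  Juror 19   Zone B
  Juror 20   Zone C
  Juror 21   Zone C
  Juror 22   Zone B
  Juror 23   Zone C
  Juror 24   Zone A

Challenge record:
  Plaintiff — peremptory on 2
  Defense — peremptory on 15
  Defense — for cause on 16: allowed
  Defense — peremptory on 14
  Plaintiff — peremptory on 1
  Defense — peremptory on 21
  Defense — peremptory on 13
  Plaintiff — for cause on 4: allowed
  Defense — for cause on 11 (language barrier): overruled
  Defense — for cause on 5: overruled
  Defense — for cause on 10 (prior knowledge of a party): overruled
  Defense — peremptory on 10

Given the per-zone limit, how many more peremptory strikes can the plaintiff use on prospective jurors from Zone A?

Plaintiff peremptories so far: #2, #1 — 2 of 5 used, 3 left overall.
Against Zone A: none yet — per-zone cap 2 leaves 2.
Binding limit: min(3, 2) = 2.

2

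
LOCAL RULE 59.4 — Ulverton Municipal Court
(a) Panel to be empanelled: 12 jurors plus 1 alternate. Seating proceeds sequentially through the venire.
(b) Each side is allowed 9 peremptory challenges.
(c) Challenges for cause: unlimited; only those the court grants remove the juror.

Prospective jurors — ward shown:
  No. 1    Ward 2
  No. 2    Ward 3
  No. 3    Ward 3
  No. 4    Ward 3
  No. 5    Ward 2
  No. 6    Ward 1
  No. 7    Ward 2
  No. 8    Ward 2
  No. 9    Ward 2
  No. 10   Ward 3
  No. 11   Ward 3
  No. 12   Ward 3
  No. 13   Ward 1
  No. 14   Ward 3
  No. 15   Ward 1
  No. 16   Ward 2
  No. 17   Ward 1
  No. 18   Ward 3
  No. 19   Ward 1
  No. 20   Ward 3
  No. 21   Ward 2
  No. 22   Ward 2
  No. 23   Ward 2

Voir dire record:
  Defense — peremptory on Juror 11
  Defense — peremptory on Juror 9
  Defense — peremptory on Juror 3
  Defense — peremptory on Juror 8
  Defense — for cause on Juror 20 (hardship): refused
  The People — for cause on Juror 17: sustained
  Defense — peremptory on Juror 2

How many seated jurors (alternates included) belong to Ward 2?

4

Removed: #2, #3, #8, #9, #11, #17.
Seated (13 incl. alternates): #1, #4, #5, #6, #7, #10, #12, #13, #14, #15, #16, #18, #19.
Of those, in Ward 2: #1, #5, #7, #16 → 4.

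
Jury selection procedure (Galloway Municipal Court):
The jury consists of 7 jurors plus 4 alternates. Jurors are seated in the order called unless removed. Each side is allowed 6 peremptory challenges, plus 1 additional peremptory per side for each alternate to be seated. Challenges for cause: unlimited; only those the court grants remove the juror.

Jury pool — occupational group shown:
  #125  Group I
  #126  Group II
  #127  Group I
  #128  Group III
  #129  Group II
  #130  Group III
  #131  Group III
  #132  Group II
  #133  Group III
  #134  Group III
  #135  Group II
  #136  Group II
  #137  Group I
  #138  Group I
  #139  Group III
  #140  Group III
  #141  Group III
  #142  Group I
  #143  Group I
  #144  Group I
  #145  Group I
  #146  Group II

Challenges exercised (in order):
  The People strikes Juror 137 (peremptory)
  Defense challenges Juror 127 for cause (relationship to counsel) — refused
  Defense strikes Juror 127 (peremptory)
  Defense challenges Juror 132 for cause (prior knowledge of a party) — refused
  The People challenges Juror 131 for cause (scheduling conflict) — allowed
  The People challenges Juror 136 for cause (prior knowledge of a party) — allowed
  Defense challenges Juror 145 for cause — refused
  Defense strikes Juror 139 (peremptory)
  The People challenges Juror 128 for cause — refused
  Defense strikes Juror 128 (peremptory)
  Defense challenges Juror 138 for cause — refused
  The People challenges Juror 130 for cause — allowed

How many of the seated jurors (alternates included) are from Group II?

4

Removed: #127, #128, #130, #131, #136, #137, #139.
Seated (11 incl. alternates): #125, #126, #129, #132, #133, #134, #135, #138, #140, #141, #142.
Of those, in Group II: #126, #129, #132, #135 → 4.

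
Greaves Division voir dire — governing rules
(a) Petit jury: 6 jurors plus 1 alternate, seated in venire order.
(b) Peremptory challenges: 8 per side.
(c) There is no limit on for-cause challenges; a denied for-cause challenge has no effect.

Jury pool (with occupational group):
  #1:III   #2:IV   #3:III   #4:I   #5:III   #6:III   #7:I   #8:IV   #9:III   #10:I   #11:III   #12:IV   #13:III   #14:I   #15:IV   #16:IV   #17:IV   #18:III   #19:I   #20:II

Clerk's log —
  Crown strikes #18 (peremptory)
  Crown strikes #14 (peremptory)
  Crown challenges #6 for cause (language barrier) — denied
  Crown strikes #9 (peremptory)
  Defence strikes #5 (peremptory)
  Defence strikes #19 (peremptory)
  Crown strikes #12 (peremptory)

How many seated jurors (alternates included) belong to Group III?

Removed: #5, #9, #12, #14, #18, #19.
Seated (7 incl. alternates): #1, #2, #3, #4, #6, #7, #8.
Of those, in Group III: #1, #3, #6 → 3.

3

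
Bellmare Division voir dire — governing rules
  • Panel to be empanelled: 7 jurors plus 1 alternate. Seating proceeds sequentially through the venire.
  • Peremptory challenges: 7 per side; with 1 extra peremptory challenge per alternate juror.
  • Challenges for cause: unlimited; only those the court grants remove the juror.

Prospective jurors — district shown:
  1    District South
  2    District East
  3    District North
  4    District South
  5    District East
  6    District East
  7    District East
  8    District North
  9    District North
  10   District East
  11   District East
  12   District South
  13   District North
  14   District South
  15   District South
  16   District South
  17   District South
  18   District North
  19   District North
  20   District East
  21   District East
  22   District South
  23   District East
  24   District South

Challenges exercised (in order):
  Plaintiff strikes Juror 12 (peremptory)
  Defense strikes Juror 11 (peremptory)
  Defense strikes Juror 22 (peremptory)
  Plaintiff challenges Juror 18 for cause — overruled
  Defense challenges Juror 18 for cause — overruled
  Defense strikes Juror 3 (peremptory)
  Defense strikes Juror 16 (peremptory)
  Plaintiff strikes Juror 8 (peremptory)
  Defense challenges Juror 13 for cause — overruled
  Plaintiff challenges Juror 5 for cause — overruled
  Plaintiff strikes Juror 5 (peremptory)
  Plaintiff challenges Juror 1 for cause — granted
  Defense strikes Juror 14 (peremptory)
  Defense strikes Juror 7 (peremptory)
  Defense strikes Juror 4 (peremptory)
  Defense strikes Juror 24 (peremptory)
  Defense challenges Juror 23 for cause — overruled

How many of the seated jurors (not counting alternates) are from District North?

2

Removed: #1, #3, #4, #5, #7, #8, #11, #12, #14, #16, #22, #24.
Seated jurors 1–7: #2, #6, #9, #10, #13, #15, #17 (alternates #18 not counted).
Of those, in District North: #9, #13 → 2.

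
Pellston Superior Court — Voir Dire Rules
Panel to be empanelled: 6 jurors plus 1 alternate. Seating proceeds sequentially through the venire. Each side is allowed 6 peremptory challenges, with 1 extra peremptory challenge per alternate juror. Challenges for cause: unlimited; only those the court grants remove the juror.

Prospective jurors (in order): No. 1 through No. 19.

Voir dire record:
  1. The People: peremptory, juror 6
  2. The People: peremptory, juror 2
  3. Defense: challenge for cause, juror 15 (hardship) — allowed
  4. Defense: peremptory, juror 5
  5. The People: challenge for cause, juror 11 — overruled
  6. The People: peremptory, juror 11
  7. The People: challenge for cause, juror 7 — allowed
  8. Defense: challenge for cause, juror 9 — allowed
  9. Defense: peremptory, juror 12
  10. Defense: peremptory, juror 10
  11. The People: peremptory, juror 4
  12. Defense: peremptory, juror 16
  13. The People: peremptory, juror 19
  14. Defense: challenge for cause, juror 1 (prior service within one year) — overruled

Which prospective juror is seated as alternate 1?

18

Removed: #2, #4, #5, #6, #7, #9, #10, #11, #12, #15, #16, #19. (#1 stays — for-cause denied.)
Filling seats in venire order through position 7: #1, #3, #8, #13, #14, #17, #18.
So alternate 1 is #18.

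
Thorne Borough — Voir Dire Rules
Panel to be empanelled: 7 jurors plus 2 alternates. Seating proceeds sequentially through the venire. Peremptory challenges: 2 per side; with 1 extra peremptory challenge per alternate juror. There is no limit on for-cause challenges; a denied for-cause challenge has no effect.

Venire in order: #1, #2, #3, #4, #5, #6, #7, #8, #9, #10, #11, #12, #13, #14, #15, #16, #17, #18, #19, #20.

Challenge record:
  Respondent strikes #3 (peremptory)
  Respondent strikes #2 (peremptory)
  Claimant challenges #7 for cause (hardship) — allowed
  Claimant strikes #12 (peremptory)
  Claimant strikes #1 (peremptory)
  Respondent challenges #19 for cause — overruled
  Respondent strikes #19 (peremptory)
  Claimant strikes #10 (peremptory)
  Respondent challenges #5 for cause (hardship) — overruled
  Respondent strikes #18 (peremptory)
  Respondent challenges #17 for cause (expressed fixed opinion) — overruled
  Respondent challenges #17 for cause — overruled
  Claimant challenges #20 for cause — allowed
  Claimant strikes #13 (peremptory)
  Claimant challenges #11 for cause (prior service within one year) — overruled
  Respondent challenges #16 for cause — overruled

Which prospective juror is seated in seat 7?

Removed: #1, #2, #3, #7, #10, #12, #13, #18, #19, #20. (#5, #11, #16, #17 stay — for-cause denied.)
Seating in order: seats 1–7 → #4, #5, #6, #8, #9, #11, #14; alternates → #15, #16.
So seat 7 is #14.

14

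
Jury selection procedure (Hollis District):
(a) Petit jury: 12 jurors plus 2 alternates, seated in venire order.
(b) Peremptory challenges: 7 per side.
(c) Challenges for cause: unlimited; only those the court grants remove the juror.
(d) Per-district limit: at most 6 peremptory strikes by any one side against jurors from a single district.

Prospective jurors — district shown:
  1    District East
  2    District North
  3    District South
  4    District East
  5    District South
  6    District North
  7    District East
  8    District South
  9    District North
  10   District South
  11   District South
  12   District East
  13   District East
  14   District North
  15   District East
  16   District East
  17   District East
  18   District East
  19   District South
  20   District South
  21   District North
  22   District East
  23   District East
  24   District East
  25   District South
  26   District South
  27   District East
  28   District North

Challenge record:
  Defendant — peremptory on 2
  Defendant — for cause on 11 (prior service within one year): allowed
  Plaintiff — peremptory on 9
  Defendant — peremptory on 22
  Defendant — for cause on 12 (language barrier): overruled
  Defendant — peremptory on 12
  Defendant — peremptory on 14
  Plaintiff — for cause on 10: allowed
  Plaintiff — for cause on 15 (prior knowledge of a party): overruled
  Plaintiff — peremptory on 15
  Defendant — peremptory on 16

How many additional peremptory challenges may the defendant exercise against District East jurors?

Defendant peremptories so far: #2, #22, #12, #14, #16 — 5 of 7 used, 2 left overall.
Against District East: #22, #12, #16 — 3 used; per-district cap 6 leaves 3.
Binding limit: min(2, 3) = 2.

2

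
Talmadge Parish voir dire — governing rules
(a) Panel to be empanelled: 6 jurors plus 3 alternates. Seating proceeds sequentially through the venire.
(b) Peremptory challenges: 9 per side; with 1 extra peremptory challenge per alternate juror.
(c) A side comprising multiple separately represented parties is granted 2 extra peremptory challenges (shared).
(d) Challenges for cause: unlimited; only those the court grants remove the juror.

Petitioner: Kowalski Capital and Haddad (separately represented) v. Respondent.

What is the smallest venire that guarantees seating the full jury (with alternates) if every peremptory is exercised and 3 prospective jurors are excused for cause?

Seats to fill: 6 + 3 alternates = 9.
Peremptories — Petitioner: 9 + 1×3 + 2 = 14; Respondent: 9 + 1×3 = 12; total 26.
For-cause removals: 3.
Minimum venire: 9 + 26 + 3 = 38.

38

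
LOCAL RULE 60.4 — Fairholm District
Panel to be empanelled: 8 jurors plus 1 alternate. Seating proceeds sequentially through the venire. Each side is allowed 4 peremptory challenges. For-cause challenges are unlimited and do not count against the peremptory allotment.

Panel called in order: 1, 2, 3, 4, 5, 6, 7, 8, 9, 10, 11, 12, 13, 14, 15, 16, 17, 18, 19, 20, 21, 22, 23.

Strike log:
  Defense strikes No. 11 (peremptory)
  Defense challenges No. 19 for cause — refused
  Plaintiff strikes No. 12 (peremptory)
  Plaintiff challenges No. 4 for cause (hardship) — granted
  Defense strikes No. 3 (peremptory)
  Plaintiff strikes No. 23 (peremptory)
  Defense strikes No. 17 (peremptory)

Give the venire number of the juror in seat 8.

Removed: #3, #4, #11, #12, #17, #23. (#19 stays — for-cause denied.)
Seating in order: seats 1–8 → #1, #2, #5, #6, #7, #8, #9, #10; alternates → #13.
So seat 8 is #10.

10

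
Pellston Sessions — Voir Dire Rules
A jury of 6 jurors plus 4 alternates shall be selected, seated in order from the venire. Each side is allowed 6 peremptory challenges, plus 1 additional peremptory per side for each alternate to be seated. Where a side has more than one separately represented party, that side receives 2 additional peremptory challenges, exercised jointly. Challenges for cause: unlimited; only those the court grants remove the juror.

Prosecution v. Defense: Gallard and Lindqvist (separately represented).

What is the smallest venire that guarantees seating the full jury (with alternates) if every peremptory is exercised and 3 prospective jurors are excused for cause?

Seats to fill: 6 + 4 alternates = 10.
Peremptories — Prosecution: 6 + 1×4 = 10; Defense: 6 + 1×4 + 2 = 12; total 22.
For-cause removals: 3.
Minimum venire: 10 + 22 + 3 = 35.

35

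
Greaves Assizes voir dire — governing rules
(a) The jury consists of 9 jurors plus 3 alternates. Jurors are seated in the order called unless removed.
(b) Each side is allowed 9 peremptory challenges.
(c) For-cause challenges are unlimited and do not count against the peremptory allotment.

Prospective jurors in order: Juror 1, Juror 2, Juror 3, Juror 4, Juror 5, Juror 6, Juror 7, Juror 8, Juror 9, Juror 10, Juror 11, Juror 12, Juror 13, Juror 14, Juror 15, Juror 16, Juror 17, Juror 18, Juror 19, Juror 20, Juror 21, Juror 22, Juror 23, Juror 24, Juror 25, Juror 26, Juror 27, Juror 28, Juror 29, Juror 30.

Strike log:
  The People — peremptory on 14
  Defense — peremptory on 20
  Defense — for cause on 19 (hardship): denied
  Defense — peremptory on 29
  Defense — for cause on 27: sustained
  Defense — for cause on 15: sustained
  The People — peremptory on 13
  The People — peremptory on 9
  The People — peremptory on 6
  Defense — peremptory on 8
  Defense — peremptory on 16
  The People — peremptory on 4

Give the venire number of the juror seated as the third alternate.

21

Removed: #4, #6, #8, #9, #13, #14, #15, #16, #20, #27, #29. (#19 stays — for-cause denied.)
Seating in order: seats 1–9 → #1, #2, #3, #5, #7, #10, #11, #12, #17; alternates → #18, #19, #21.
So alternate 3 is #21.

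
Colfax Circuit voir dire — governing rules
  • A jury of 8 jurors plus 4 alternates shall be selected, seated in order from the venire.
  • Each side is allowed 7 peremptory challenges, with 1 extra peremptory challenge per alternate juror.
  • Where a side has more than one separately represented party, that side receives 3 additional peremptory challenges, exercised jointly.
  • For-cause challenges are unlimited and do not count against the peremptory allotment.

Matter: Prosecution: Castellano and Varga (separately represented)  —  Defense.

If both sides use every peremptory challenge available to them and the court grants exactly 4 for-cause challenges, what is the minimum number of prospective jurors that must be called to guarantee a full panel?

41

Seats to fill: 8 + 4 alternates = 12.
Peremptories — Prosecution: 7 + 1×4 + 3 = 14; Defense: 7 + 1×4 = 11; total 25.
For-cause removals: 4.
Minimum venire: 12 + 25 + 4 = 41.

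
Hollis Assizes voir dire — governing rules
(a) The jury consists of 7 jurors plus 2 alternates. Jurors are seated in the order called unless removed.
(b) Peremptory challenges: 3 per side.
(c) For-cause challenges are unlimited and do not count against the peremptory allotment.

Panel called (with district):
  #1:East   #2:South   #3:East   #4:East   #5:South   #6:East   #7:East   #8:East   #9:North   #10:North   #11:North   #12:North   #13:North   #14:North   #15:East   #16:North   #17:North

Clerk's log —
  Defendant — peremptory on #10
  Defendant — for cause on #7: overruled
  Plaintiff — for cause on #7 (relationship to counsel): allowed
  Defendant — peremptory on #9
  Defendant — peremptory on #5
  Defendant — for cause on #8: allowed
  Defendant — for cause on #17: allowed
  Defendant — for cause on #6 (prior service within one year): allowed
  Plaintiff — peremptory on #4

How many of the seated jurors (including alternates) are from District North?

5

Removed: #4, #5, #6, #7, #8, #9, #10, #17.
Seated (9 incl. alternates): #1, #2, #3, #11, #12, #13, #14, #15, #16.
Of those, in District North: #11, #12, #13, #14, #16 → 5.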